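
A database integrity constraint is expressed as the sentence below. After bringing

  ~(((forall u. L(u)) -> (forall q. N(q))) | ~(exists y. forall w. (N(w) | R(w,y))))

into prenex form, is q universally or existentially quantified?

First replace A → B with ¬A ∨ B.
  ~(~(forall u. L(u)) | (forall q. N(q)) | ~(exists y. forall w. (N(w) | R(w,y))))
Push ¬ through the quantifiers and connectives to reach negation normal form:
  (forall u. L(u)) & (exists q. ~N(q)) & (exists y. forall w. (N(w) | R(w,y)))
All bound variables are already distinct, so no renaming is needed.
Finally move all quantifiers to the prefix:
  forall u. exists q. exists y. forall w. (L(u) & ~N(q) & (N(w) | R(w,y)))
The quantifier forall q sits under an odd number of negations (counting the antecedent side of each →), so it flips to exists q.

existential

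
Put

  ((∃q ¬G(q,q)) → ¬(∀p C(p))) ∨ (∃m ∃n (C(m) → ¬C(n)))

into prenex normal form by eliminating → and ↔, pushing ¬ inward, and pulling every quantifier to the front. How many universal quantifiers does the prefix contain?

Eliminate → and ↔ using ¬ and ∨.
  ¬(∃q ¬G(q,q)) ∨ ¬(∀p C(p)) ∨ (∃m ∃n (¬C(m) ∨ ¬C(n)))
Drive negations inward (¬∀x A ≡ ∃x ¬A, ¬∃x A ≡ ∀x ¬A, De Morgan for ∧/∨):
  (∀q G(q,q)) ∨ (∃p ¬C(p)) ∨ (∃m ∃n (¬C(m) ∨ ¬C(n)))
Extract every quantifier outward, since the variables are now distinct and don't occur free across branches:
  ∀q ∃p ∃m ∃n (G(q,q) ∨ ¬C(p) ∨ ¬C(m) ∨ ¬C(n))
The prefix is ∀q ∃p ∃m ∃n: 1 universal, 3 existential.

1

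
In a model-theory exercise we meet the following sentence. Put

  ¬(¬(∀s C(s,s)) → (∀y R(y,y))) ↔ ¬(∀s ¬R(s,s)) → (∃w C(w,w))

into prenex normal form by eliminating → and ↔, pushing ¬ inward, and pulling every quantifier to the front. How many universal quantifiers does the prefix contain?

4

Rewrite implications/biconditionals: A → B as ¬A ∨ B; A ↔ B as (¬A ∨ B) ∧ (¬B ∨ A).
  (¬¬(¬¬(∀s C(s,s)) ∨ (∀y R(y,y))) ∨ ¬¬(∀s ¬R(s,s)) ∨ (∃w C(w,w))) ∧ (¬(¬¬(∀s ¬R(s,s)) ∨ (∃w C(w,w))) ∨ ¬(¬¬(∀s C(s,s)) ∨ (∀y R(y,y))))
Drive negations inward (¬∀x A ≡ ∃x ¬A, ¬∃x A ≡ ∀x ¬A, De Morgan for ∧/∨):
  ((∀s C(s,s)) ∨ (∀y R(y,y)) ∨ (∀s ¬R(s,s)) ∨ (∃w C(w,w))) ∧ ((∃s R(s,s)) ∧ (∀w ¬C(w,w)) ∨ (∃s ¬C(s,s)) ∧ (∃y ¬R(y,y)))
Standardize variables apart so no two quantifiers bind the same name: s↦z1, s↦c, w↦w1, s↦v1, y↦p.
  ((∀s C(s,s)) ∨ (∀y R(y,y)) ∨ (∀z1 ¬R(z1,z1)) ∨ (∃w C(w,w))) ∧ ((∃c R(c,c)) ∧ (∀w1 ¬C(w1,w1)) ∨ (∃v1 ¬C(v1,v1)) ∧ (∃p ¬R(p,p)))
Extract every quantifier outward, since the variables are now distinct and don't occur free across branches:
  ∀s ∀y ∀z1 ∃w ∃c ∀w1 ∃v1 ∃p ((C(s,s) ∨ R(y,y) ∨ ¬R(z1,z1) ∨ C(w,w)) ∧ (R(c,c) ∧ ¬C(w1,w1) ∨ ¬C(v1,v1) ∧ ¬R(p,p)))
The prefix is ∀s ∀y ∀z1 ∃w ∃c ∀w1 ∃v1 ∃p: 4 universal, 4 existential.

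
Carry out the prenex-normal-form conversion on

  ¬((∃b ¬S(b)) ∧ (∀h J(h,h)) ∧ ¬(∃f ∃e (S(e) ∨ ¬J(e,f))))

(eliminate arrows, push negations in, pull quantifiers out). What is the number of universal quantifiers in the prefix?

Drive negations inward (¬∀x A ≡ ∃x ¬A, ¬∃x A ≡ ∀x ¬A, De Morgan for ∧/∨):
  (∀b S(b)) ∨ (∃h ¬J(h,h)) ∨ (∃f ∃e (S(e) ∨ ¬J(e,f)))
All bound variables are already distinct, so no renaming is needed.
Finally move all quantifiers to the prefix:
  ∀b ∃h ∃f ∃e (S(b) ∨ ¬J(h,h) ∨ S(e) ∨ ¬J(e,f))
The prefix is ∀b ∃h ∃f ∃e: 1 universal, 3 existential.

1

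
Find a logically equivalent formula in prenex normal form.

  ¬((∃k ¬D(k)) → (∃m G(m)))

First replace A → B with ¬A ∨ B.
  ¬(¬(∃k ¬D(k)) ∨ (∃m G(m)))
Push ¬ through the quantifiers and connectives to reach negation normal form:
  (∃k ¬D(k)) ∧ (∀m ¬G(m))
Extract every quantifier outward, since the variables are now distinct and don't occur free across branches:
  ∃k ∀m (¬D(k) ∧ ¬G(m))

∃k ∀m (¬D(k) ∧ ¬G(m))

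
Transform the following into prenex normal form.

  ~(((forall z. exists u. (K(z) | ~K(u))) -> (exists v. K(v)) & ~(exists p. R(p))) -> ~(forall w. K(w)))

First replace A → B with ¬A ∨ B.
  ~(~(~(forall z. exists u. (K(z) | ~K(u))) | (exists v. K(v)) & ~(exists p. R(p))) | ~(forall w. K(w)))
Drive negations inward (¬∀x A ≡ ∃x ¬A, ¬∃x A ≡ ∀x ¬A, De Morgan for ∧/∨):
  ((exists z. forall u. (~K(z) & K(u))) | (exists v. K(v)) & (forall p. ~R(p))) & (forall w. K(w))
All bound variables are already distinct, so no renaming is needed.
Extract every quantifier outward, since the variables are now distinct and don't occur free across branches:
  exists z. forall u. exists v. forall p. forall w. ((~K(z) & K(u) | K(v) & ~R(p)) & K(w))

exists z. forall u. exists v. forall p. forall w. ((~K(z) & K(u) | K(v) & ~R(p)) & K(w))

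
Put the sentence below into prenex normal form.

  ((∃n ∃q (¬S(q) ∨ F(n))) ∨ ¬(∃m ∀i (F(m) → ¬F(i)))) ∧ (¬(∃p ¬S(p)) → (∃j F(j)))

Rewrite implications/biconditionals: A → B as ¬A ∨ B.
  ((∃n ∃q (¬S(q) ∨ F(n))) ∨ ¬(∃m ∀i (¬F(m) ∨ ¬F(i)))) ∧ (¬¬(∃p ¬S(p)) ∨ (∃j F(j)))
Drive negations inward (¬∀x A ≡ ∃x ¬A, ¬∃x A ≡ ∀x ¬A, De Morgan for ∧/∨):
  ((∃n ∃q (¬S(q) ∨ F(n))) ∨ (∀m ∃i (F(m) ∧ F(i)))) ∧ ((∃p ¬S(p)) ∨ (∃j F(j)))
All bound variables are already distinct, so no renaming is needed.
Finally move all quantifiers to the prefix:
  ∃n ∃q ∀m ∃i ∃p ∃j ((¬S(q) ∨ F(n) ∨ F(m) ∧ F(i)) ∧ (¬S(p) ∨ F(j)))

∃n ∃q ∀m ∃i ∃p ∃j ((¬S(q) ∨ F(n) ∨ F(m) ∧ F(i)) ∧ (¬S(p) ∨ F(j)))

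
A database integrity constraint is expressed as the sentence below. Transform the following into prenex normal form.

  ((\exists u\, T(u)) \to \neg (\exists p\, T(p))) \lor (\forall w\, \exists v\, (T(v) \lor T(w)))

Eliminate → and ↔ using ¬ and ∨.
  \neg (\exists u\, T(u)) \lor \neg (\exists p\, T(p)) \lor (\forall w\, \exists v\, (T(v) \lor T(w)))
Drive negations inward (¬∀x A ≡ ∃x ¬A, ¬∃x A ≡ ∀x ¬A, De Morgan for ∧/∨):
  (\forall u\, \neg T(u)) \lor (\forall p\, \neg T(p)) \lor (\forall w\, \exists v\, (T(v) \lor T(w)))
Finally move all quantifiers to the prefix:
  \forall u\, \forall p\, \forall w\, \exists v\, (\neg T(u) \lor \neg T(p) \lor T(v) \lor T(w))

\forall u\, \forall p\, \forall w\, \exists v\, (\neg T(u) \lor \neg T(p) \lor T(v) \lor T(w))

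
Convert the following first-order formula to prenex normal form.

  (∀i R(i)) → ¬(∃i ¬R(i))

Rewrite implications/biconditionals: A → B as ¬A ∨ B.
  ¬(∀i R(i)) ∨ ¬(∃i ¬R(i))
Push ¬ through the quantifiers and connectives to reach negation normal form:
  (∃i ¬R(i)) ∨ (∀i R(i))
Standardize variables apart so no two quantifiers bind the same name: i↦z.
  (∃i ¬R(i)) ∨ (∀z R(z))
Pull the quantifiers to the front (each side's bound variable is not free in the other side):
  ∃i ∀z (¬R(i) ∨ R(z))

∃i ∀z (¬R(i) ∨ R(z))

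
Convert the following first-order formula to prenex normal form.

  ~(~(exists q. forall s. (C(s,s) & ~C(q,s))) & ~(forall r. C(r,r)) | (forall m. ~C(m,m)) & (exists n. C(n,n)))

exists q. forall s. forall r. exists m. forall n. ((C(s,s) & ~C(q,s) | C(r,r)) & (C(m,m) | ~C(n,n)))

Drive negations inward (¬∀x A ≡ ∃x ¬A, ¬∃x A ≡ ∀x ¬A, De Morgan for ∧/∨):
  ((exists q. forall s. (C(s,s) & ~C(q,s))) | (forall r. C(r,r))) & ((exists m. C(m,m)) | (forall n. ~C(n,n)))
All bound variables are already distinct, so no renaming is needed.
Extract every quantifier outward, since the variables are now distinct and don't occur free across branches:
  exists q. forall s. forall r. exists m. forall n. ((C(s,s) & ~C(q,s) | C(r,r)) & (C(m,m) | ~C(n,n)))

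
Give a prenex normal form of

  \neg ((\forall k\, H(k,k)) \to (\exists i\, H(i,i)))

\forall k\, \forall i\, (H(k,k) \land \neg H(i,i))

Eliminate → and ↔ using ¬ and ∨.
  \neg (\neg (\forall k\, H(k,k)) \lor (\exists i\, H(i,i)))
Drive negations inward (¬∀x A ≡ ∃x ¬A, ¬∃x A ≡ ∀x ¬A, De Morgan for ∧/∨):
  (\forall k\, H(k,k)) \land (\forall i\, \neg H(i,i))
Pull the quantifiers to the front (each side's bound variable is not free in the other side):
  \forall k\, \forall i\, (H(k,k) \land \neg H(i,i))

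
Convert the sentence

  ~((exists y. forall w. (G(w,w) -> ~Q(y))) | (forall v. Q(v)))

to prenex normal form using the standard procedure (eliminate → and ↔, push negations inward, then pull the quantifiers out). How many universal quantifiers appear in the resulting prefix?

1

Eliminate → and ↔ using ¬ and ∨.
  ~((exists y. forall w. (~G(w,w) | ~Q(y))) | (forall v. Q(v)))
Push ¬ through the quantifiers and connectives to reach negation normal form:
  (forall y. exists w. (G(w,w) & Q(y))) & (exists v. ~Q(v))
All bound variables are already distinct, so no renaming is needed.
Finally move all quantifiers to the prefix:
  forall y. exists w. exists v. (G(w,w) & Q(y) & ~Q(v))
The prefix is forall y exists w exists v: 1 universal, 2 existential.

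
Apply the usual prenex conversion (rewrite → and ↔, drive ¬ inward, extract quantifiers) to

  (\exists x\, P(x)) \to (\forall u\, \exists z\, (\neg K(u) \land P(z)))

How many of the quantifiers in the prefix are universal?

Rewrite implications/biconditionals: A → B as ¬A ∨ B.
  \neg (\exists x\, P(x)) \lor (\forall u\, \exists z\, (\neg K(u) \land P(z)))
Push ¬ through the quantifiers and connectives to reach negation normal form:
  (\forall x\, \neg P(x)) \lor (\forall u\, \exists z\, (\neg K(u) \land P(z)))
All bound variables are already distinct, so no renaming is needed.
Extract every quantifier outward, since the variables are now distinct and don't occur free across branches:
  \forall x\, \forall u\, \exists z\, (\neg P(x) \lor \neg K(u) \land P(z))
The prefix is \forall x \forall u \exists z: 2 universal, 1 existential.

2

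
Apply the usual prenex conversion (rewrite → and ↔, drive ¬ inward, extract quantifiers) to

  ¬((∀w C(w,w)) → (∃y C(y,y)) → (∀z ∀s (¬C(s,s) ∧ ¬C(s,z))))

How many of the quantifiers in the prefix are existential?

Eliminate → and ↔ using ¬ and ∨.
  ¬(¬(∀w C(w,w)) ∨ ¬(∃y C(y,y)) ∨ (∀z ∀s (¬C(s,s) ∧ ¬C(s,z))))
Push ¬ through the quantifiers and connectives to reach negation normal form:
  (∀w C(w,w)) ∧ (∃y C(y,y)) ∧ (∃z ∃s (C(s,s) ∨ C(s,z)))
All bound variables are already distinct, so no renaming is needed.
Extract every quantifier outward, since the variables are now distinct and don't occur free across branches:
  ∀w ∃y ∃z ∃s (C(w,w) ∧ C(y,y) ∧ (C(s,s) ∨ C(s,z)))
The prefix is ∀w ∃y ∃z ∃s: 1 universal, 3 existential.

3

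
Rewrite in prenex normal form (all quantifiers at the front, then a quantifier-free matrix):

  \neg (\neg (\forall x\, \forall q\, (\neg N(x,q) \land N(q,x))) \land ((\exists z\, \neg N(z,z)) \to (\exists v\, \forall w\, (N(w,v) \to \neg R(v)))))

\forall x\, \forall q\, \exists z\, \forall v\, \exists w\, (\neg N(x,q) \land N(q,x) \lor \neg N(z,z) \land N(w,v) \land R(v))

Rewrite implications/biconditionals: A → B as ¬A ∨ B.
  \neg (\neg (\forall x\, \forall q\, (\neg N(x,q) \land N(q,x))) \land (\neg (\exists z\, \neg N(z,z)) \lor (\exists v\, \forall w\, (\neg N(w,v) \lor \neg R(v)))))
Push ¬ through the quantifiers and connectives to reach negation normal form:
  (\forall x\, \forall q\, (\neg N(x,q) \land N(q,x))) \lor (\exists z\, \neg N(z,z)) \land (\forall v\, \exists w\, (N(w,v) \land R(v)))
All bound variables are already distinct, so no renaming is needed.
Pull the quantifiers to the front (each side's bound variable is not free in the other side):
  \forall x\, \forall q\, \exists z\, \forall v\, \exists w\, (\neg N(x,q) \land N(q,x) \lor \neg N(z,z) \land N(w,v) \land R(v))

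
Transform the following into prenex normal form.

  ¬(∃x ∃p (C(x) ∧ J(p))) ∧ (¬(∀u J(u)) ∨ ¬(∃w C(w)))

∀x ∀p ∃u ∀w ((¬C(x) ∨ ¬J(p)) ∧ (¬J(u) ∨ ¬C(w)))

Move each ¬ inward, flipping quantifiers it crosses:
  (∀x ∀p (¬C(x) ∨ ¬J(p))) ∧ ((∃u ¬J(u)) ∨ (∀w ¬C(w)))
All bound variables are already distinct, so no renaming is needed.
Extract every quantifier outward, since the variables are now distinct and don't occur free across branches:
  ∀x ∀p ∃u ∀w ((¬C(x) ∨ ¬J(p)) ∧ (¬J(u) ∨ ¬C(w)))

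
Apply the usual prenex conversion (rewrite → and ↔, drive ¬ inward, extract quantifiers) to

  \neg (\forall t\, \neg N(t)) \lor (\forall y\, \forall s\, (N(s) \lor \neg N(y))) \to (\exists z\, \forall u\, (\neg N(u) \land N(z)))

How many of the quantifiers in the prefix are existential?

Rewrite implications/biconditionals: A → B as ¬A ∨ B.
  \neg (\neg (\forall t\, \neg N(t)) \lor (\forall y\, \forall s\, (N(s) \lor \neg N(y)))) \lor (\exists z\, \forall u\, (\neg N(u) \land N(z)))
Push ¬ through the quantifiers and connectives to reach negation normal form:
  (\forall t\, \neg N(t)) \land (\exists y\, \exists s\, (\neg N(s) \land N(y))) \lor (\exists z\, \forall u\, (\neg N(u) \land N(z)))
Finally move all quantifiers to the prefix:
  \forall t\, \exists y\, \exists s\, \exists z\, \forall u\, (\neg N(t) \land \neg N(s) \land N(y) \lor \neg N(u) \land N(z))
The prefix is \forall t \exists y \exists s \exists z \forall u: 2 universal, 3 existential.

3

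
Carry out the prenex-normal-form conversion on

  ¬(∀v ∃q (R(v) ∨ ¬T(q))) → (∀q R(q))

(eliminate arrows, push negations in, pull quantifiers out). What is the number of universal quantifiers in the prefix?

Rewrite implications/biconditionals: A → B as ¬A ∨ B.
  ¬¬(∀v ∃q (R(v) ∨ ¬T(q))) ∨ (∀q R(q))
Push ¬ through the quantifiers and connectives to reach negation normal form:
  (∀v ∃q (R(v) ∨ ¬T(q))) ∨ (∀q R(q))
Give each quantifier a distinct variable: q↦p.
  (∀v ∃q (R(v) ∨ ¬T(q))) ∨ (∀p R(p))
Pull the quantifiers to the front (each side's bound variable is not free in the other side):
  ∀v ∃q ∀p (R(v) ∨ ¬T(q) ∨ R(p))
The prefix is ∀v ∃q ∀p: 2 universal, 1 existential.

2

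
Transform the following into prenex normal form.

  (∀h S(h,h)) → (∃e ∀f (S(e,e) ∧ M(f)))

Rewrite implications/biconditionals: A → B as ¬A ∨ B.
  ¬(∀h S(h,h)) ∨ (∃e ∀f (S(e,e) ∧ M(f)))
Push ¬ through the quantifiers and connectives to reach negation normal form:
  (∃h ¬S(h,h)) ∨ (∃e ∀f (S(e,e) ∧ M(f)))
Pull the quantifiers to the front (each side's bound variable is not free in the other side):
  ∃h ∃e ∀f (¬S(h,h) ∨ S(e,e) ∧ M(f))

∃h ∃e ∀f (¬S(h,h) ∨ S(e,e) ∧ M(f))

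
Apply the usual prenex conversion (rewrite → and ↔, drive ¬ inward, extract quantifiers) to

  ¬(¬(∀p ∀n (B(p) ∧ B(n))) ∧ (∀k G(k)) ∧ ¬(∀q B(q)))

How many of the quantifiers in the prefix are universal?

3

Move each ¬ inward, flipping quantifiers it crosses:
  (∀p ∀n (B(p) ∧ B(n))) ∨ (∃k ¬G(k)) ∨ (∀q B(q))
All bound variables are already distinct, so no renaming is needed.
Finally move all quantifiers to the prefix:
  ∀p ∀n ∃k ∀q (B(p) ∧ B(n) ∨ ¬G(k) ∨ B(q))
The prefix is ∀p ∀n ∃k ∀q: 3 universal, 1 existential.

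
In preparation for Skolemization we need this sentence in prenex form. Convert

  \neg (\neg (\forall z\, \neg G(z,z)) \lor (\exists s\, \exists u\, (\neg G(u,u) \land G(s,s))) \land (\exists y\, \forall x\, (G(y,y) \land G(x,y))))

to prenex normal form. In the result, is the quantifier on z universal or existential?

Drive negations inward (¬∀x A ≡ ∃x ¬A, ¬∃x A ≡ ∀x ¬A, De Morgan for ∧/∨):
  (\forall z\, \neg G(z,z)) \land ((\forall s\, \forall u\, (G(u,u) \lor \neg G(s,s))) \lor (\forall y\, \exists x\, (\neg G(y,y) \lor \neg G(x,y))))
All bound variables are already distinct, so no renaming is needed.
Finally move all quantifiers to the prefix:
  \forall z\, \forall s\, \forall u\, \forall y\, \exists x\, (\neg G(z,z) \land (G(u,u) \lor \neg G(s,s) \lor \neg G(y,y) \lor \neg G(x,y)))
The quantifier \forall z sits under an even number of negations, so it remains universal.

universal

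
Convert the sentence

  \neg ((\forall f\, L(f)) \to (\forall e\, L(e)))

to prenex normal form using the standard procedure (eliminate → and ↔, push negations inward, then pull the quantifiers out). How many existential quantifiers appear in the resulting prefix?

Rewrite implications/biconditionals: A → B as ¬A ∨ B.
  \neg (\neg (\forall f\, L(f)) \lor (\forall e\, L(e)))
Push ¬ through the quantifiers and connectives to reach negation normal form:
  (\forall f\, L(f)) \land (\exists e\, \neg L(e))
All bound variables are already distinct, so no renaming is needed.
Finally move all quantifiers to the prefix:
  \forall f\, \exists e\, (L(f) \land \neg L(e))
The prefix is \forall f \exists e: 1 universal, 1 existential.

1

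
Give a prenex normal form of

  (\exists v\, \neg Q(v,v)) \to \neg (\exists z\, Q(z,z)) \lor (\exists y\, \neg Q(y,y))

\forall v\, \forall z\, \exists y\, (Q(v,v) \lor \neg Q(z,z) \lor \neg Q(y,y))

Rewrite implications/biconditionals: A → B as ¬A ∨ B.
  \neg (\exists v\, \neg Q(v,v)) \lor \neg (\exists z\, Q(z,z)) \lor (\exists y\, \neg Q(y,y))
Drive negations inward (¬∀x A ≡ ∃x ¬A, ¬∃x A ≡ ∀x ¬A, De Morgan for ∧/∨):
  (\forall v\, Q(v,v)) \lor (\forall z\, \neg Q(z,z)) \lor (\exists y\, \neg Q(y,y))
All bound variables are already distinct, so no renaming is needed.
Extract every quantifier outward, since the variables are now distinct and don't occur free across branches:
  \forall v\, \forall z\, \exists y\, (Q(v,v) \lor \neg Q(z,z) \lor \neg Q(y,y))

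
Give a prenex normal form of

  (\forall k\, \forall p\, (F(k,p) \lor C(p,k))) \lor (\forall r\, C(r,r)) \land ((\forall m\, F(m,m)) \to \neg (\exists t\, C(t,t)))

\forall k\, \forall p\, \forall r\, \exists m\, \forall t\, (F(k,p) \lor C(p,k) \lor C(r,r) \land (\neg F(m,m) \lor \neg C(t,t)))

Eliminate → and ↔ using ¬ and ∨.
  (\forall k\, \forall p\, (F(k,p) \lor C(p,k))) \lor (\forall r\, C(r,r)) \land (\neg (\forall m\, F(m,m)) \lor \neg (\exists t\, C(t,t)))
Push ¬ through the quantifiers and connectives to reach negation normal form:
  (\forall k\, \forall p\, (F(k,p) \lor C(p,k))) \lor (\forall r\, C(r,r)) \land ((\exists m\, \neg F(m,m)) \lor (\forall t\, \neg C(t,t)))
Finally move all quantifiers to the prefix:
  \forall k\, \forall p\, \forall r\, \exists m\, \forall t\, (F(k,p) \lor C(p,k) \lor C(r,r) \land (\neg F(m,m) \lor \neg C(t,t)))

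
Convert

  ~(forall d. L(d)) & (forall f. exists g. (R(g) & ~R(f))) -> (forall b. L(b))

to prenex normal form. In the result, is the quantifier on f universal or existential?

Rewrite implications/biconditionals: A → B as ¬A ∨ B.
  ~(~(forall d. L(d)) & (forall f. exists g. (R(g) & ~R(f)))) | (forall b. L(b))
Drive negations inward (¬∀x A ≡ ∃x ¬A, ¬∃x A ≡ ∀x ¬A, De Morgan for ∧/∨):
  (forall d. L(d)) | (exists f. forall g. (~R(g) | R(f))) | (forall b. L(b))
All bound variables are already distinct, so no renaming is needed.
Extract every quantifier outward, since the variables are now distinct and don't occur free across branches:
  forall d. exists f. forall g. forall b. (L(d) | ~R(g) | R(f) | L(b))
The quantifier forall f sits under an odd number of negations (counting the antecedent side of each →), so it flips to exists f.

existential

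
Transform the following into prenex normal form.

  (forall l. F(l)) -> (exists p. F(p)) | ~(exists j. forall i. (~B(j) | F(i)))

First replace A → B with ¬A ∨ B.
  ~(forall l. F(l)) | (exists p. F(p)) | ~(exists j. forall i. (~B(j) | F(i)))
Push ¬ through the quantifiers and connectives to reach negation normal form:
  (exists l. ~F(l)) | (exists p. F(p)) | (forall j. exists i. (B(j) & ~F(i)))
Extract every quantifier outward, since the variables are now distinct and don't occur free across branches:
  exists l. exists p. forall j. exists i. (~F(l) | F(p) | B(j) & ~F(i))

exists l. exists p. forall j. exists i. (~F(l) | F(p) | B(j) & ~F(i))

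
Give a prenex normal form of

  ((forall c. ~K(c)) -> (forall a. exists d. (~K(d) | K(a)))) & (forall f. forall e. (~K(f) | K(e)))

Eliminate → and ↔ using ¬ and ∨.
  (~(forall c. ~K(c)) | (forall a. exists d. (~K(d) | K(a)))) & (forall f. forall e. (~K(f) | K(e)))
Push ¬ through the quantifiers and connectives to reach negation normal form:
  ((exists c. K(c)) | (forall a. exists d. (~K(d) | K(a)))) & (forall f. forall e. (~K(f) | K(e)))
Pull the quantifiers to the front (each side's bound variable is not free in the other side):
  exists c. forall a. exists d. forall f. forall e. ((K(c) | ~K(d) | K(a)) & (~K(f) | K(e)))

exists c. forall a. exists d. forall f. forall e. ((K(c) | ~K(d) | K(a)) & (~K(f) | K(e)))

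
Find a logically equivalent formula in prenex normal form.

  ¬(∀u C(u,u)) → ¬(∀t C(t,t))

∀u ∃t (C(u,u) ∨ ¬C(t,t))

First replace A → B with ¬A ∨ B.
  ¬¬(∀u C(u,u)) ∨ ¬(∀t C(t,t))
Push ¬ through the quantifiers and connectives to reach negation normal form:
  (∀u C(u,u)) ∨ (∃t ¬C(t,t))
Extract every quantifier outward, since the variables are now distinct and don't occur free across branches:
  ∀u ∃t (C(u,u) ∨ ¬C(t,t))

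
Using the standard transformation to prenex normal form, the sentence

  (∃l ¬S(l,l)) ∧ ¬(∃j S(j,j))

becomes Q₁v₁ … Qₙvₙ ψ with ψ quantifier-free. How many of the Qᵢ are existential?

1

Move each ¬ inward, flipping quantifiers it crosses:
  (∃l ¬S(l,l)) ∧ (∀j ¬S(j,j))
All bound variables are already distinct, so no renaming is needed.
Finally move all quantifiers to the prefix:
  ∃l ∀j (¬S(l,l) ∧ ¬S(j,j))
The prefix is ∃l ∀j: 1 universal, 1 existential.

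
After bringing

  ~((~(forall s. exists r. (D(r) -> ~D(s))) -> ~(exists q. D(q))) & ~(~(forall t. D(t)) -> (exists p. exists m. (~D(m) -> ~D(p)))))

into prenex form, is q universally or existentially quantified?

Rewrite implications/biconditionals: A → B as ¬A ∨ B.
  ~((~~(forall s. exists r. (~D(r) | ~D(s))) | ~(exists q. D(q))) & ~(~~(forall t. D(t)) | (exists p. exists m. (~~D(m) | ~D(p)))))
Move each ¬ inward, flipping quantifiers it crosses:
  (exists s. forall r. (D(r) & D(s))) & (exists q. D(q)) | (forall t. D(t)) | (exists p. exists m. (D(m) | ~D(p)))
Pull the quantifiers to the front (each side's bound variable is not free in the other side):
  exists s. forall r. exists q. forall t. exists p. exists m. (D(r) & D(s) & D(q) | D(t) | D(m) | ~D(p))
The quantifier exists q sits under an even number of negations (counting the antecedent side of each →), so it remains existential.

existential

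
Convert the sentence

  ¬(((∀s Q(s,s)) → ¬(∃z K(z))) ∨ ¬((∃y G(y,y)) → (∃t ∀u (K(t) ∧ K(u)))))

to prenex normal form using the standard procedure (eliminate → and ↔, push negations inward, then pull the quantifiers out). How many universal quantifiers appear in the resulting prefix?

Rewrite implications/biconditionals: A → B as ¬A ∨ B.
  ¬(¬(∀s Q(s,s)) ∨ ¬(∃z K(z)) ∨ ¬(¬(∃y G(y,y)) ∨ (∃t ∀u (K(t) ∧ K(u)))))
Move each ¬ inward, flipping quantifiers it crosses:
  (∀s Q(s,s)) ∧ (∃z K(z)) ∧ ((∀y ¬G(y,y)) ∨ (∃t ∀u (K(t) ∧ K(u))))
Finally move all quantifiers to the prefix:
  ∀s ∃z ∀y ∃t ∀u (Q(s,s) ∧ K(z) ∧ (¬G(y,y) ∨ K(t) ∧ K(u)))
The prefix is ∀s ∃z ∀y ∃t ∀u: 3 universal, 2 existential.

3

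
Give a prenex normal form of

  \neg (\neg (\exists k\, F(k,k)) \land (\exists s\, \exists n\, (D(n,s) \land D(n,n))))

Move each ¬ inward, flipping quantifiers it crosses:
  (\exists k\, F(k,k)) \lor (\forall s\, \forall n\, (\neg D(n,s) \lor \neg D(n,n)))
All bound variables are already distinct, so no renaming is needed.
Pull the quantifiers to the front (each side's bound variable is not free in the other side):
  \exists k\, \forall s\, \forall n\, (F(k,k) \lor \neg D(n,s) \lor \neg D(n,n))

\exists k\, \forall s\, \forall n\, (F(k,k) \lor \neg D(n,s) \lor \neg D(n,n))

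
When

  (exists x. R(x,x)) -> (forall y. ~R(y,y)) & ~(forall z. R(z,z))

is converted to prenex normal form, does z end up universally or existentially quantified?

existential

Rewrite implications/biconditionals: A → B as ¬A ∨ B.
  ~(exists x. R(x,x)) | (forall y. ~R(y,y)) & ~(forall z. R(z,z))
Move each ¬ inward, flipping quantifiers it crosses:
  (forall x. ~R(x,x)) | (forall y. ~R(y,y)) & (exists z. ~R(z,z))
All bound variables are already distinct, so no renaming is needed.
Extract every quantifier outward, since the variables are now distinct and don't occur free across branches:
  forall x. forall y. exists z. (~R(x,x) | ~R(y,y) & ~R(z,z))
The quantifier forall z sits under an odd number of negations (counting the antecedent side of each →), so it flips to exists z.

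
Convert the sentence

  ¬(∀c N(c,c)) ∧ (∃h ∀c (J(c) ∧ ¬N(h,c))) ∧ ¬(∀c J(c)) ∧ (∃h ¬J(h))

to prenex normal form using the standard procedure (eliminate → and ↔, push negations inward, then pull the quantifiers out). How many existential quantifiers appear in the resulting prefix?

4

Drive negations inward (¬∀x A ≡ ∃x ¬A, ¬∃x A ≡ ∀x ¬A, De Morgan for ∧/∨):
  (∃c ¬N(c,c)) ∧ (∃h ∀c (J(c) ∧ ¬N(h,c))) ∧ (∃c ¬J(c)) ∧ (∃h ¬J(h))
Standardize variables apart so no two quantifiers bind the same name: c↦x1, c↦v, h↦w.
  (∃c ¬N(c,c)) ∧ (∃h ∀x1 (J(x1) ∧ ¬N(h,x1))) ∧ (∃v ¬J(v)) ∧ (∃w ¬J(w))
Extract every quantifier outward, since the variables are now distinct and don't occur free across branches:
  ∃c ∃h ∀x1 ∃v ∃w (¬N(c,c) ∧ J(x1) ∧ ¬N(h,x1) ∧ ¬J(v) ∧ ¬J(w))
The prefix is ∃c ∃h ∀x1 ∃v ∃w: 1 universal, 4 existential.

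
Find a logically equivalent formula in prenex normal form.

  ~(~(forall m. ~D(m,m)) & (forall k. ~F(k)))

forall m. exists k. (~D(m,m) | F(k))

Drive negations inward (¬∀x A ≡ ∃x ¬A, ¬∃x A ≡ ∀x ¬A, De Morgan for ∧/∨):
  (forall m. ~D(m,m)) | (exists k. F(k))
Pull the quantifiers to the front (each side's bound variable is not free in the other side):
  forall m. exists k. (~D(m,m) | F(k))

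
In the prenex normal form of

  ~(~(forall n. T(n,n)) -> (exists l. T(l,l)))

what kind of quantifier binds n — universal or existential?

existential

Eliminate → and ↔ using ¬ and ∨.
  ~(~~(forall n. T(n,n)) | (exists l. T(l,l)))
Move each ¬ inward, flipping quantifiers it crosses:
  (exists n. ~T(n,n)) & (forall l. ~T(l,l))
All bound variables are already distinct, so no renaming is needed.
Extract every quantifier outward, since the variables are now distinct and don't occur free across branches:
  exists n. forall l. (~T(n,n) & ~T(l,l))
The quantifier forall n sits under an odd number of negations (counting the antecedent side of each →), so it flips to exists n.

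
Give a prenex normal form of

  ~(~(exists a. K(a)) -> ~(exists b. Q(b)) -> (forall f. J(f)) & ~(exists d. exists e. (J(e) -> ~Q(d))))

Eliminate → and ↔ using ¬ and ∨.
  ~(~~(exists a. K(a)) | ~~(exists b. Q(b)) | (forall f. J(f)) & ~(exists d. exists e. (~J(e) | ~Q(d))))
Push ¬ through the quantifiers and connectives to reach negation normal form:
  (forall a. ~K(a)) & (forall b. ~Q(b)) & ((exists f. ~J(f)) | (exists d. exists e. (~J(e) | ~Q(d))))
All bound variables are already distinct, so no renaming is needed.
Finally move all quantifiers to the prefix:
  forall a. forall b. exists f. exists d. exists e. (~K(a) & ~Q(b) & (~J(f) | ~J(e) | ~Q(d)))

forall a. forall b. exists f. exists d. exists e. (~K(a) & ~Q(b) & (~J(f) | ~J(e) | ~Q(d)))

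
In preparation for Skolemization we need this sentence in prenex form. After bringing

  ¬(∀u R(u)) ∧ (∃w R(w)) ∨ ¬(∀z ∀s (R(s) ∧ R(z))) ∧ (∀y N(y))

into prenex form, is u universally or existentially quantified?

existential

Drive negations inward (¬∀x A ≡ ∃x ¬A, ¬∃x A ≡ ∀x ¬A, De Morgan for ∧/∨):
  (∃u ¬R(u)) ∧ (∃w R(w)) ∨ (∃z ∃s (¬R(s) ∨ ¬R(z))) ∧ (∀y N(y))
All bound variables are already distinct, so no renaming is needed.
Extract every quantifier outward, since the variables are now distinct and don't occur free across branches:
  ∃u ∃w ∃z ∃s ∀y (¬R(u) ∧ R(w) ∨ (¬R(s) ∨ ¬R(z)) ∧ N(y))
The quantifier ∀u sits under an odd number of negations, so it flips to ∃u.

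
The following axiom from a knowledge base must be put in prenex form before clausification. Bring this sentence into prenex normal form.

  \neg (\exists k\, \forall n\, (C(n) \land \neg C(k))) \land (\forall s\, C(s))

\forall k\, \exists n\, \forall s\, ((\neg C(n) \lor C(k)) \land C(s))

Push ¬ through the quantifiers and connectives to reach negation normal form:
  (\forall k\, \exists n\, (\neg C(n) \lor C(k))) \land (\forall s\, C(s))
Extract every quantifier outward, since the variables are now distinct and don't occur free across branches:
  \forall k\, \exists n\, \forall s\, ((\neg C(n) \lor C(k)) \land C(s))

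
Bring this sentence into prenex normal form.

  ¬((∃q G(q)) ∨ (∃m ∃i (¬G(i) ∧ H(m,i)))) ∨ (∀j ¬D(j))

Push ¬ through the quantifiers and connectives to reach negation normal form:
  (∀q ¬G(q)) ∧ (∀m ∀i (G(i) ∨ ¬H(m,i))) ∨ (∀j ¬D(j))
Extract every quantifier outward, since the variables are now distinct and don't occur free across branches:
  ∀q ∀m ∀i ∀j (¬G(q) ∧ (G(i) ∨ ¬H(m,i)) ∨ ¬D(j))

∀q ∀m ∀i ∀j (¬G(q) ∧ (G(i) ∨ ¬H(m,i)) ∨ ¬D(j))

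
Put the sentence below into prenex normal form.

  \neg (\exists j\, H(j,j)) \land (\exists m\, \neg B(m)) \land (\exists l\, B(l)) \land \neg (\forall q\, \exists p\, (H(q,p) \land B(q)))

Move each ¬ inward, flipping quantifiers it crosses:
  (\forall j\, \neg H(j,j)) \land (\exists m\, \neg B(m)) \land (\exists l\, B(l)) \land (\exists q\, \forall p\, (\neg H(q,p) \lor \neg B(q)))
Pull the quantifiers to the front (each side's bound variable is not free in the other side):
  \forall j\, \exists m\, \exists l\, \exists q\, \forall p\, (\neg H(j,j) \land \neg B(m) \land B(l) \land (\neg H(q,p) \lor \neg B(q)))

\forall j\, \exists m\, \exists l\, \exists q\, \forall p\, (\neg H(j,j) \land \neg B(m) \land B(l) \land (\neg H(q,p) \lor \neg B(q)))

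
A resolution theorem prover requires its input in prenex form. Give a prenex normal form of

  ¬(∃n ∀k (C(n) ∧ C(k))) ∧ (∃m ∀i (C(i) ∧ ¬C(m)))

∀n ∃k ∃m ∀i ((¬C(n) ∨ ¬C(k)) ∧ C(i) ∧ ¬C(m))

Move each ¬ inward, flipping quantifiers it crosses:
  (∀n ∃k (¬C(n) ∨ ¬C(k))) ∧ (∃m ∀i (C(i) ∧ ¬C(m)))
All bound variables are already distinct, so no renaming is needed.
Finally move all quantifiers to the prefix:
  ∀n ∃k ∃m ∀i ((¬C(n) ∨ ¬C(k)) ∧ C(i) ∧ ¬C(m))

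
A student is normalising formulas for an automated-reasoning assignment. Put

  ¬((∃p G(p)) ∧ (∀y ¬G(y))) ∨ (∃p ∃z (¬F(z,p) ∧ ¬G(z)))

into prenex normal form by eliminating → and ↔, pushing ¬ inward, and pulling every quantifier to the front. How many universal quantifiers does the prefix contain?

Move each ¬ inward, flipping quantifiers it crosses:
  (∀p ¬G(p)) ∨ (∃y G(y)) ∨ (∃p ∃z (¬F(z,p) ∧ ¬G(z)))
Standardize variables apart so no two quantifiers bind the same name: p↦x.
  (∀p ¬G(p)) ∨ (∃y G(y)) ∨ (∃x ∃z (¬F(z,x) ∧ ¬G(z)))
Pull the quantifiers to the front (each side's bound variable is not free in the other side):
  ∀p ∃y ∃x ∃z (¬G(p) ∨ G(y) ∨ ¬F(z,x) ∧ ¬G(z))
The prefix is ∀p ∃y ∃x ∃z: 1 universal, 3 existential.

1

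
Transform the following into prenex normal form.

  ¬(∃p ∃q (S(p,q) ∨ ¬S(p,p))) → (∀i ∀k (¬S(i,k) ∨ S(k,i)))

Rewrite implications/biconditionals: A → B as ¬A ∨ B.
  ¬¬(∃p ∃q (S(p,q) ∨ ¬S(p,p))) ∨ (∀i ∀k (¬S(i,k) ∨ S(k,i)))
Push ¬ through the quantifiers and connectives to reach negation normal form:
  (∃p ∃q (S(p,q) ∨ ¬S(p,p))) ∨ (∀i ∀k (¬S(i,k) ∨ S(k,i)))
All bound variables are already distinct, so no renaming is needed.
Extract every quantifier outward, since the variables are now distinct and don't occur free across branches:
  ∃p ∃q ∀i ∀k (S(p,q) ∨ ¬S(p,p) ∨ ¬S(i,k) ∨ S(k,i))

∃p ∃q ∀i ∀k (S(p,q) ∨ ¬S(p,p) ∨ ¬S(i,k) ∨ S(k,i))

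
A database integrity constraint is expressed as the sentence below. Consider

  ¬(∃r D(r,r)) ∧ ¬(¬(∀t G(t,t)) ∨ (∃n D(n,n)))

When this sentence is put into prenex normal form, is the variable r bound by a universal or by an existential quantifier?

universal

Drive negations inward (¬∀x A ≡ ∃x ¬A, ¬∃x A ≡ ∀x ¬A, De Morgan for ∧/∨):
  (∀r ¬D(r,r)) ∧ (∀t G(t,t)) ∧ (∀n ¬D(n,n))
All bound variables are already distinct, so no renaming is needed.
Pull the quantifiers to the front (each side's bound variable is not free in the other side):
  ∀r ∀t ∀n (¬D(r,r) ∧ G(t,t) ∧ ¬D(n,n))
The quantifier ∃r sits under an odd number of negations, so it flips to ∀r.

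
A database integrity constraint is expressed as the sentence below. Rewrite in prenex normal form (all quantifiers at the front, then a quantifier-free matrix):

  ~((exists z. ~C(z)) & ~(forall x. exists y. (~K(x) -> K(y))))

Rewrite implications/biconditionals: A → B as ¬A ∨ B.
  ~((exists z. ~C(z)) & ~(forall x. exists y. (~~K(x) | K(y))))
Push ¬ through the quantifiers and connectives to reach negation normal form:
  (forall z. C(z)) | (forall x. exists y. (K(x) | K(y)))
Extract every quantifier outward, since the variables are now distinct and don't occur free across branches:
  forall z. forall x. exists y. (C(z) | K(x) | K(y))

forall z. forall x. exists y. (C(z) | K(x) | K(y))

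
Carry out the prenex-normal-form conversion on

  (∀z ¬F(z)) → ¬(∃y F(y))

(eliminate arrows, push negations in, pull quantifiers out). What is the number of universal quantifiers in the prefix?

1

Eliminate → and ↔ using ¬ and ∨.
  ¬(∀z ¬F(z)) ∨ ¬(∃y F(y))
Push ¬ through the quantifiers and connectives to reach negation normal form:
  (∃z F(z)) ∨ (∀y ¬F(y))
Finally move all quantifiers to the prefix:
  ∃z ∀y (F(z) ∨ ¬F(y))
The prefix is ∃z ∀y: 1 universal, 1 existential.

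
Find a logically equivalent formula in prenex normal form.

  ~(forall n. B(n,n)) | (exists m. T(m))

exists n. exists m. (~B(n,n) | T(m))

Move each ¬ inward, flipping quantifiers it crosses:
  (exists n. ~B(n,n)) | (exists m. T(m))
All bound variables are already distinct, so no renaming is needed.
Extract every quantifier outward, since the variables are now distinct and don't occur free across branches:
  exists n. exists m. (~B(n,n) | T(m))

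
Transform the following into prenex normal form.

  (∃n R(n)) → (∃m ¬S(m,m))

∀n ∃m (¬R(n) ∨ ¬S(m,m))

Eliminate → and ↔ using ¬ and ∨.
  ¬(∃n R(n)) ∨ (∃m ¬S(m,m))
Drive negations inward (¬∀x A ≡ ∃x ¬A, ¬∃x A ≡ ∀x ¬A, De Morgan for ∧/∨):
  (∀n ¬R(n)) ∨ (∃m ¬S(m,m))
Pull the quantifiers to the front (each side's bound variable is not free in the other side):
  ∀n ∃m (¬R(n) ∨ ¬S(m,m))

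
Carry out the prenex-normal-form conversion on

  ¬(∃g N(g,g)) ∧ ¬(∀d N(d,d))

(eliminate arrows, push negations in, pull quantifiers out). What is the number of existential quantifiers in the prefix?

1

Push ¬ through the quantifiers and connectives to reach negation normal form:
  (∀g ¬N(g,g)) ∧ (∃d ¬N(d,d))
Finally move all quantifiers to the prefix:
  ∀g ∃d (¬N(g,g) ∧ ¬N(d,d))
The prefix is ∀g ∃d: 1 universal, 1 existential.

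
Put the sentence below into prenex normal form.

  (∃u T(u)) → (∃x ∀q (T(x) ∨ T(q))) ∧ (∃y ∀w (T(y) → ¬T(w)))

∀u ∃x ∀q ∃y ∀w (¬T(u) ∨ (T(x) ∨ T(q)) ∧ (¬T(y) ∨ ¬T(w)))

First replace A → B with ¬A ∨ B.
  ¬(∃u T(u)) ∨ (∃x ∀q (T(x) ∨ T(q))) ∧ (∃y ∀w (¬T(y) ∨ ¬T(w)))
Drive negations inward (¬∀x A ≡ ∃x ¬A, ¬∃x A ≡ ∀x ¬A, De Morgan for ∧/∨):
  (∀u ¬T(u)) ∨ (∃x ∀q (T(x) ∨ T(q))) ∧ (∃y ∀w (¬T(y) ∨ ¬T(w)))
All bound variables are already distinct, so no renaming is needed.
Finally move all quantifiers to the prefix:
  ∀u ∃x ∀q ∃y ∀w (¬T(u) ∨ (T(x) ∨ T(q)) ∧ (¬T(y) ∨ ¬T(w)))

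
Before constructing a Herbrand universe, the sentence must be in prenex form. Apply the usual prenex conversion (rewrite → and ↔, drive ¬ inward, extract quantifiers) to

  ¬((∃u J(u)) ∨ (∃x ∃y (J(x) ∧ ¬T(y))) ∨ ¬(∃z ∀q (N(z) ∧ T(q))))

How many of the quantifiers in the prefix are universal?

Move each ¬ inward, flipping quantifiers it crosses:
  (∀u ¬J(u)) ∧ (∀x ∀y (¬J(x) ∨ T(y))) ∧ (∃z ∀q (N(z) ∧ T(q)))
Finally move all quantifiers to the prefix:
  ∀u ∀x ∀y ∃z ∀q (¬J(u) ∧ (¬J(x) ∨ T(y)) ∧ N(z) ∧ T(q))
The prefix is ∀u ∀x ∀y ∃z ∀q: 4 universal, 1 existential.

4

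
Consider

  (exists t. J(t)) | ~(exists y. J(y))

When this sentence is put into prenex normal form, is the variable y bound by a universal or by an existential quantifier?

universal

Move each ¬ inward, flipping quantifiers it crosses:
  (exists t. J(t)) | (forall y. ~J(y))
All bound variables are already distinct, so no renaming is needed.
Pull the quantifiers to the front (each side's bound variable is not free in the other side):
  exists t. forall y. (J(t) | ~J(y))
The quantifier exists y sits under an odd number of negations, so it flips to forall y.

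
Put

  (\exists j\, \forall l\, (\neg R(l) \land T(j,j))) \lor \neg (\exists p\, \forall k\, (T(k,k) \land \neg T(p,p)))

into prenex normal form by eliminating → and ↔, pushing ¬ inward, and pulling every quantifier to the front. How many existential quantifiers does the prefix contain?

Drive negations inward (¬∀x A ≡ ∃x ¬A, ¬∃x A ≡ ∀x ¬A, De Morgan for ∧/∨):
  (\exists j\, \forall l\, (\neg R(l) \land T(j,j))) \lor (\forall p\, \exists k\, (\neg T(k,k) \lor T(p,p)))
Finally move all quantifiers to the prefix:
  \exists j\, \forall l\, \forall p\, \exists k\, (\neg R(l) \land T(j,j) \lor \neg T(k,k) \lor T(p,p))
The prefix is \exists j \forall l \forall p \exists k: 2 universal, 2 existential.

2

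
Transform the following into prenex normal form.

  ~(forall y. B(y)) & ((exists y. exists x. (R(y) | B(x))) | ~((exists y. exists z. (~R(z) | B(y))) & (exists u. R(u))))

exists y. exists x1. exists x. forall r. forall z. forall u. (~B(y) & (R(x1) | B(x) | R(z) & ~B(r) | ~R(u)))

Move each ¬ inward, flipping quantifiers it crosses:
  (exists y. ~B(y)) & ((exists y. exists x. (R(y) | B(x))) | (forall y. forall z. (R(z) & ~B(y))) | (forall u. ~R(u)))
Give each quantifier a distinct variable: y↦x1, y↦r.
  (exists y. ~B(y)) & ((exists x1. exists x. (R(x1) | B(x))) | (forall r. forall z. (R(z) & ~B(r))) | (forall u. ~R(u)))
Finally move all quantifiers to the prefix:
  exists y. exists x1. exists x. forall r. forall z. forall u. (~B(y) & (R(x1) | B(x) | R(z) & ~B(r) | ~R(u)))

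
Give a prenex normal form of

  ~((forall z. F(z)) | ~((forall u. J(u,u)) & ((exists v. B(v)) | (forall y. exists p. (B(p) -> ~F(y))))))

exists z. forall u. exists v. forall y. exists p. (~F(z) & J(u,u) & (B(v) | ~B(p) | ~F(y)))

Eliminate → and ↔ using ¬ and ∨.
  ~((forall z. F(z)) | ~((forall u. J(u,u)) & ((exists v. B(v)) | (forall y. exists p. (~B(p) | ~F(y))))))
Push ¬ through the quantifiers and connectives to reach negation normal form:
  (exists z. ~F(z)) & (forall u. J(u,u)) & ((exists v. B(v)) | (forall y. exists p. (~B(p) | ~F(y))))
All bound variables are already distinct, so no renaming is needed.
Pull the quantifiers to the front (each side's bound variable is not free in the other side):
  exists z. forall u. exists v. forall y. exists p. (~F(z) & J(u,u) & (B(v) | ~B(p) | ~F(y)))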